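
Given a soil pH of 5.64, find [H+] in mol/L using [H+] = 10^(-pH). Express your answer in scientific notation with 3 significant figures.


Step 1: [H+] = 10^(-pH)
Step 2: [H+] = 10^(-5.64)
Step 3: [H+] = 2.29e-06 mol/L

2.29e-06


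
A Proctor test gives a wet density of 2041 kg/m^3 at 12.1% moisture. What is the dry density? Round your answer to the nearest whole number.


Step 1: Dry density = wet density / (1 + w/100)
Step 2: Dry density = 2041 / (1 + 12.1/100)
Step 3: Dry density = 2041 / 1.121
Step 4: Dry density = 1821 kg/m^3

1821


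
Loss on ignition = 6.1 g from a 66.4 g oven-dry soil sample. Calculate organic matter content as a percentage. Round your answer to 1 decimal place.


Step 1: OM% = 100 * LOI / sample mass
Step 2: OM = 100 * 6.1 / 66.4
Step 3: OM = 9.2%

9.2


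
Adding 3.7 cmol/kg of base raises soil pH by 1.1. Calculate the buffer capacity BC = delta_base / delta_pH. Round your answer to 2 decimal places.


Step 1: BC = change in base / change in pH
Step 2: BC = 3.7 / 1.1
Step 3: BC = 3.36 cmol/(kg*pH unit)

3.36


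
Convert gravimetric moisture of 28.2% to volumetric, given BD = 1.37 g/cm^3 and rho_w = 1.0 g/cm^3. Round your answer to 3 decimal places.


Step 1: theta = (w / 100) * BD / rho_w
Step 2: theta = (28.2 / 100) * 1.37 / 1.0
Step 3: theta = 0.282 * 1.37
Step 4: theta = 0.386

0.386


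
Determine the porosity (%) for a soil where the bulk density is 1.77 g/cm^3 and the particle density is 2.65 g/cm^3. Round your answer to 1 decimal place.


Step 1: Formula: n = 100 * (1 - BD / PD)
Step 2: n = 100 * (1 - 1.77 / 2.65)
Step 3: n = 100 * (1 - 0.66792)
Step 4: n = 33.2%

33.2


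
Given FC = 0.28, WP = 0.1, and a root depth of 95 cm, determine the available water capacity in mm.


Step 1: Available water = (FC - WP) * depth * 10
Step 2: AW = (0.28 - 0.1) * 95 * 10
Step 3: AW = 0.18 * 95 * 10
Step 4: AW = 171.0 mm

171.0


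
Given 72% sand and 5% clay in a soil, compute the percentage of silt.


Step 1: sand + silt + clay = 100%
Step 2: silt = 100 - sand - clay
Step 3: silt = 100 - 72 - 5
Step 4: silt = 23%

23


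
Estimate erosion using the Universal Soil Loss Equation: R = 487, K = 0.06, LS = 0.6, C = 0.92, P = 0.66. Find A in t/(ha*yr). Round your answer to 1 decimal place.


Step 1: A = R * K * LS * C * P
Step 2: R * K = 487 * 0.06 = 29.22
Step 3: (R*K) * LS = 29.22 * 0.6 = 17.532
Step 4: * C * P = 17.532 * 0.92 * 0.66 = 10.6
Step 5: A = 10.6 t/(ha*yr)

10.6


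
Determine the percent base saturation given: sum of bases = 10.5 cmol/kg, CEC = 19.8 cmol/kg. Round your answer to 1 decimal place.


Step 1: BS = 100 * (sum of bases) / CEC
Step 2: BS = 100 * 10.5 / 19.8
Step 3: BS = 53.0%

53.0


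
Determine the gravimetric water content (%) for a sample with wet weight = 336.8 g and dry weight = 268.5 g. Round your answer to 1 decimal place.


Step 1: Water mass = wet - dry = 336.8 - 268.5 = 68.3 g
Step 2: w = 100 * water mass / dry mass
Step 3: w = 100 * 68.3 / 268.5 = 25.4%

25.4


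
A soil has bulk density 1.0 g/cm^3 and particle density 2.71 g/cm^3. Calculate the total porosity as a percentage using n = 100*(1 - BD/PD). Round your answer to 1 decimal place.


Step 1: Formula: n = 100 * (1 - BD / PD)
Step 2: n = 100 * (1 - 1.0 / 2.71)
Step 3: n = 100 * (1 - 0.369)
Step 4: n = 63.1%

63.1


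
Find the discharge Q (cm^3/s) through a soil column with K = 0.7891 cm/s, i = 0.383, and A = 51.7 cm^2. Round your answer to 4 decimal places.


Step 1: Apply Darcy's law: Q = K * i * A
Step 2: Q = 0.7891 * 0.383 * 51.7
Step 3: Q = 15.625 cm^3/s

15.625


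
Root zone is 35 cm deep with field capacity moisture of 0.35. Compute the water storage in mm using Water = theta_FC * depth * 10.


Step 1: Water (mm) = theta_FC * depth (cm) * 10
Step 2: Water = 0.35 * 35 * 10
Step 3: Water = 122.5 mm

122.5


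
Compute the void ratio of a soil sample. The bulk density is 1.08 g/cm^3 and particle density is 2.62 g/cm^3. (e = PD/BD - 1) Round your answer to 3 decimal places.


Step 1: e = PD / BD - 1
Step 2: e = 2.62 / 1.08 - 1
Step 3: e = 2.42593 - 1
Step 4: e = 1.426

1.426


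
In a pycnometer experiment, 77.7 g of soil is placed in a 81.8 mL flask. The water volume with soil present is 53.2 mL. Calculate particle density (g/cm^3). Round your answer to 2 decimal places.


Step 1: Volume of solids = flask volume - water volume with soil
Step 2: V_solids = 81.8 - 53.2 = 28.6 mL
Step 3: Particle density = mass / V_solids = 77.7 / 28.6 = 2.72 g/cm^3

2.72


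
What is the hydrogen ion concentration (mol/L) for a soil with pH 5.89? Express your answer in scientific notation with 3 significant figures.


Step 1: [H+] = 10^(-pH)
Step 2: [H+] = 10^(-5.89)
Step 3: [H+] = 1.29e-06 mol/L

1.29e-06


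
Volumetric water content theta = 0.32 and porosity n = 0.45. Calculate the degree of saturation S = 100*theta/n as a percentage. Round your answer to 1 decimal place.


Step 1: S = 100 * theta_v / n
Step 2: S = 100 * 0.32 / 0.45
Step 3: S = 71.1%

71.1


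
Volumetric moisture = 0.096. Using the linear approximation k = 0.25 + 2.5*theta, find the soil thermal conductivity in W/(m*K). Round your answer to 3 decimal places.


Step 1: k = 0.25 + 2.5 * theta
Step 2: k = 0.25 + 2.5 * 0.096
Step 3: k = 0.25 + 0.24
Step 4: k = 0.49 W/(m*K)

0.49


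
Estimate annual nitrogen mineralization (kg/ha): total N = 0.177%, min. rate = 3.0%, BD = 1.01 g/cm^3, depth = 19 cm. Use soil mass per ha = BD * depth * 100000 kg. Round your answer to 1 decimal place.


Step 1: Soil mass per ha = BD * depth * 100000 = 1.01 * 19 * 100000 = 1919000 kg
Step 2: Total N pool = soil mass * N%/100 = 1919000 * 0.177/100 = 3396.63 kg/ha
Step 3: N mineralized = N pool * rate%/100 = 3396.63 * 3.0/100 = 101.9 kg/ha/yr

101.9


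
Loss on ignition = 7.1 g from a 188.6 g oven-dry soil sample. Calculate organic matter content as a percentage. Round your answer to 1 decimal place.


Step 1: OM% = 100 * LOI / sample mass
Step 2: OM = 100 * 7.1 / 188.6
Step 3: OM = 3.8%

3.8


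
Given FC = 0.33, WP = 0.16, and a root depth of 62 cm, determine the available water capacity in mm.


Step 1: Available water = (FC - WP) * depth * 10
Step 2: AW = (0.33 - 0.16) * 62 * 10
Step 3: AW = 0.17 * 62 * 10
Step 4: AW = 105.4 mm

105.4


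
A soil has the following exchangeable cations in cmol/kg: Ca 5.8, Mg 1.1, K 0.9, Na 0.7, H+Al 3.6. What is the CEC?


Step 1: CEC = Ca + Mg + K + Na + (H+Al)
Step 2: CEC = 5.8 + 1.1 + 0.9 + 0.7 + 3.6
Step 3: CEC = 12.1 cmol/kg

12.1


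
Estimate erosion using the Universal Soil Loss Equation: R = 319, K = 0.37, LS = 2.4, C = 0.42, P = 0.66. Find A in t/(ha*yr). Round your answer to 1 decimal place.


Step 1: A = R * K * LS * C * P
Step 2: R * K = 319 * 0.37 = 118.03
Step 3: (R*K) * LS = 118.03 * 2.4 = 283.272
Step 4: * C * P = 283.272 * 0.42 * 0.66 = 78.5
Step 5: A = 78.5 t/(ha*yr)

78.5


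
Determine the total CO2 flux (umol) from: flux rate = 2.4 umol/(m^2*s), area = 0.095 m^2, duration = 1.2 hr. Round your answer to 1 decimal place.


Step 1: Convert time to seconds: 1.2 hr * 3600 = 4320.0 s
Step 2: Total = flux * area * time_s
Step 3: Total = 2.4 * 0.095 * 4320.0
Step 4: Total = 985.0 umol

985.0


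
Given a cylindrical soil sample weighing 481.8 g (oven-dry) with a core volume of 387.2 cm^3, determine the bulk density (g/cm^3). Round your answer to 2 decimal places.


Step 1: Identify the formula: BD = dry mass / volume
Step 2: Substitute values: BD = 481.8 / 387.2
Step 3: BD = 1.24 g/cm^3

1.24


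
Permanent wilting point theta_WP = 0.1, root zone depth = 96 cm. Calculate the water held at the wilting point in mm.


Step 1: Water (mm) = theta_WP * depth * 10
Step 2: Water = 0.1 * 96 * 10
Step 3: Water = 96.0 mm

96.0


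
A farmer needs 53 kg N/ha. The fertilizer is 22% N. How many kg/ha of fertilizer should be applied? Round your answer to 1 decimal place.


Step 1: Fertilizer rate = target N / (N content / 100)
Step 2: Rate = 53 / (22 / 100)
Step 3: Rate = 53 / 0.22
Step 4: Rate = 240.9 kg/ha

240.9


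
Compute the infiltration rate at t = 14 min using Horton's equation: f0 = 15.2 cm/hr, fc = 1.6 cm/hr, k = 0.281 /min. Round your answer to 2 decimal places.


Step 1: f = fc + (f0 - fc) * exp(-k * t)
Step 2: exp(-0.281 * 14) = 0.019565
Step 3: f = 1.6 + (15.2 - 1.6) * 0.019565
Step 4: f = 1.6 + 13.6 * 0.019565
Step 5: f = 1.87 cm/hr

1.87


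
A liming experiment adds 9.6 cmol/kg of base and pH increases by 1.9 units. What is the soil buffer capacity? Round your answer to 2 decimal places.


Step 1: BC = change in base / change in pH
Step 2: BC = 9.6 / 1.9
Step 3: BC = 5.05 cmol/(kg*pH unit)

5.05


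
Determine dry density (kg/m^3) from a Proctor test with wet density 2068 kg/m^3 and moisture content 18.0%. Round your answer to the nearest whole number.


Step 1: Dry density = wet density / (1 + w/100)
Step 2: Dry density = 2068 / (1 + 18.0/100)
Step 3: Dry density = 2068 / 1.18
Step 4: Dry density = 1753 kg/m^3

1753


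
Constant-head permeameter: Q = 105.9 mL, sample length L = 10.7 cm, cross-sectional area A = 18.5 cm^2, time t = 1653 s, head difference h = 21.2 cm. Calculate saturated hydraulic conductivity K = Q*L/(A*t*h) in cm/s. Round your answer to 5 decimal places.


Step 1: K = Q * L / (A * t * h)
Step 2: Numerator = 105.9 * 10.7 = 1133.13
Step 3: Denominator = 18.5 * 1653 * 21.2 = 648306.6
Step 4: K = 1133.13 / 648306.6 = 0.00175 cm/s

0.00175


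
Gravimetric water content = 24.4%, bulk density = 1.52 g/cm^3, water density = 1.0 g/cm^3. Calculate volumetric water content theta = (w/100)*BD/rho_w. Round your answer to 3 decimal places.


Step 1: theta = (w / 100) * BD / rho_w
Step 2: theta = (24.4 / 100) * 1.52 / 1.0
Step 3: theta = 0.244 * 1.52
Step 4: theta = 0.371

0.371


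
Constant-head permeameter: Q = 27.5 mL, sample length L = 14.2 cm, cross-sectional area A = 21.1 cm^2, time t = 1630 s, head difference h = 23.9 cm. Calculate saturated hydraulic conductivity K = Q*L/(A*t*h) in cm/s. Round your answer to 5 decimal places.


Step 1: K = Q * L / (A * t * h)
Step 2: Numerator = 27.5 * 14.2 = 390.5
Step 3: Denominator = 21.1 * 1630 * 23.9 = 821992.7
Step 4: K = 390.5 / 821992.7 = 0.00048 cm/s

0.00048


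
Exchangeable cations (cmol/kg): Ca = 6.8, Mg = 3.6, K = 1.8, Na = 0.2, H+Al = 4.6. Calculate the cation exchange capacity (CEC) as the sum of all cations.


Step 1: CEC = Ca + Mg + K + Na + (H+Al)
Step 2: CEC = 6.8 + 3.6 + 1.8 + 0.2 + 4.6
Step 3: CEC = 17.0 cmol/kg

17.0


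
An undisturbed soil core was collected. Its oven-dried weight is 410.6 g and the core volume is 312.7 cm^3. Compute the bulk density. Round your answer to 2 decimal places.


Step 1: Identify the formula: BD = dry mass / volume
Step 2: Substitute values: BD = 410.6 / 312.7
Step 3: BD = 1.31 g/cm^3

1.31


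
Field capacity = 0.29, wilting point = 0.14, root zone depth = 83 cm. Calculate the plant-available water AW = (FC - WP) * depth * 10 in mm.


Step 1: Available water = (FC - WP) * depth * 10
Step 2: AW = (0.29 - 0.14) * 83 * 10
Step 3: AW = 0.15 * 83 * 10
Step 4: AW = 124.5 mm

124.5


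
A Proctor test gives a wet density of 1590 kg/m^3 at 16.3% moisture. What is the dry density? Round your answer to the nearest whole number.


Step 1: Dry density = wet density / (1 + w/100)
Step 2: Dry density = 1590 / (1 + 16.3/100)
Step 3: Dry density = 1590 / 1.163
Step 4: Dry density = 1367 kg/m^3

1367


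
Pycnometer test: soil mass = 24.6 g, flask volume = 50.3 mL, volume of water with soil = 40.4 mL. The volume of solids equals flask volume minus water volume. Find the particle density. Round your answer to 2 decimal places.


Step 1: Volume of solids = flask volume - water volume with soil
Step 2: V_solids = 50.3 - 40.4 = 9.9 mL
Step 3: Particle density = mass / V_solids = 24.6 / 9.9 = 2.48 g/cm^3

2.48


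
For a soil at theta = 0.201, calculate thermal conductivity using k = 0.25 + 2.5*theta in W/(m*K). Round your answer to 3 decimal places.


Step 1: k = 0.25 + 2.5 * theta
Step 2: k = 0.25 + 2.5 * 0.201
Step 3: k = 0.25 + 0.503
Step 4: k = 0.753 W/(m*K)

0.753


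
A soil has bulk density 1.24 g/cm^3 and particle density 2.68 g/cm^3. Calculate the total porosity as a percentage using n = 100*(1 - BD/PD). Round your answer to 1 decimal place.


Step 1: Formula: n = 100 * (1 - BD / PD)
Step 2: n = 100 * (1 - 1.24 / 2.68)
Step 3: n = 100 * (1 - 0.46269)
Step 4: n = 53.7%

53.7


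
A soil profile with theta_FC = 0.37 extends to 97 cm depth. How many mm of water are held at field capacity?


Step 1: Water (mm) = theta_FC * depth (cm) * 10
Step 2: Water = 0.37 * 97 * 10
Step 3: Water = 358.9 mm

358.9


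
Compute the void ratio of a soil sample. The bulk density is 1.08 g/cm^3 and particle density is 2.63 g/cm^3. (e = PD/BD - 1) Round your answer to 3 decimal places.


Step 1: e = PD / BD - 1
Step 2: e = 2.63 / 1.08 - 1
Step 3: e = 2.43519 - 1
Step 4: e = 1.435

1.435


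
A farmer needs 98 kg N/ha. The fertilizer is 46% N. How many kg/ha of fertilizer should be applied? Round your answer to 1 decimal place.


Step 1: Fertilizer rate = target N / (N content / 100)
Step 2: Rate = 98 / (46 / 100)
Step 3: Rate = 98 / 0.46
Step 4: Rate = 213.0 kg/ha

213.0


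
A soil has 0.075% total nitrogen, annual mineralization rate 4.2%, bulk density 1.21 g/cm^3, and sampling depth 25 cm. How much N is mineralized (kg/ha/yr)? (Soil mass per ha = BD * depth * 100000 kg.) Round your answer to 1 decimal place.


Step 1: Soil mass per ha = BD * depth * 100000 = 1.21 * 25 * 100000 = 3025000 kg
Step 2: Total N pool = soil mass * N%/100 = 3025000 * 0.075/100 = 2268.75 kg/ha
Step 3: N mineralized = N pool * rate%/100 = 2268.75 * 4.2/100 = 95.3 kg/ha/yr

95.3


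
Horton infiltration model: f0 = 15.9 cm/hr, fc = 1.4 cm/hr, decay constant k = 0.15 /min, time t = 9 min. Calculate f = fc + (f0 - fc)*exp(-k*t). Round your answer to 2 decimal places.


Step 1: f = fc + (f0 - fc) * exp(-k * t)
Step 2: exp(-0.15 * 9) = 0.25924
Step 3: f = 1.4 + (15.9 - 1.4) * 0.25924
Step 4: f = 1.4 + 14.5 * 0.25924
Step 5: f = 5.16 cm/hr

5.16


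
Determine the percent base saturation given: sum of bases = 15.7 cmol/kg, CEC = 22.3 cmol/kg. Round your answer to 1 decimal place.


Step 1: BS = 100 * (sum of bases) / CEC
Step 2: BS = 100 * 15.7 / 22.3
Step 3: BS = 70.4%

70.4


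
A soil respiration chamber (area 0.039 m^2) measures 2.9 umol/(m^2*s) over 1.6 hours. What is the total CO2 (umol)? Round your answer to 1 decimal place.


Step 1: Convert time to seconds: 1.6 hr * 3600 = 5760.0 s
Step 2: Total = flux * area * time_s
Step 3: Total = 2.9 * 0.039 * 5760.0
Step 4: Total = 651.5 umol

651.5


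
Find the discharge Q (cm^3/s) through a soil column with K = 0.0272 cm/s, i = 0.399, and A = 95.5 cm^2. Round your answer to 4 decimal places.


Step 1: Apply Darcy's law: Q = K * i * A
Step 2: Q = 0.0272 * 0.399 * 95.5
Step 3: Q = 1.0364 cm^3/s

1.0364


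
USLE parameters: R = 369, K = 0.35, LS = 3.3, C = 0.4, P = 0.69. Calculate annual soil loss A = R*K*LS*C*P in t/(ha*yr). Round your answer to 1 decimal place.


Step 1: A = R * K * LS * C * P
Step 2: R * K = 369 * 0.35 = 129.15
Step 3: (R*K) * LS = 129.15 * 3.3 = 426.195
Step 4: * C * P = 426.195 * 0.4 * 0.69 = 117.6
Step 5: A = 117.6 t/(ha*yr)

117.6


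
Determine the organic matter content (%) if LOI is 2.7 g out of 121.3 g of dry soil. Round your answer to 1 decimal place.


Step 1: OM% = 100 * LOI / sample mass
Step 2: OM = 100 * 2.7 / 121.3
Step 3: OM = 2.2%

2.2


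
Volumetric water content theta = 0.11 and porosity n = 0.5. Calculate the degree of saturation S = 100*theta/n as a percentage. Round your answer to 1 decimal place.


Step 1: S = 100 * theta_v / n
Step 2: S = 100 * 0.11 / 0.5
Step 3: S = 22.0%

22.0


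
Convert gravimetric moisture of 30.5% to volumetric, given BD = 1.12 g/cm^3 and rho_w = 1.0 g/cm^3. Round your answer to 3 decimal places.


Step 1: theta = (w / 100) * BD / rho_w
Step 2: theta = (30.5 / 100) * 1.12 / 1.0
Step 3: theta = 0.305 * 1.12
Step 4: theta = 0.342

0.342


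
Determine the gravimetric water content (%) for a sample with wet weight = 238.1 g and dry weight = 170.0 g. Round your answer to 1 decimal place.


Step 1: Water mass = wet - dry = 238.1 - 170.0 = 68.1 g
Step 2: w = 100 * water mass / dry mass
Step 3: w = 100 * 68.1 / 170.0 = 40.1%

40.1


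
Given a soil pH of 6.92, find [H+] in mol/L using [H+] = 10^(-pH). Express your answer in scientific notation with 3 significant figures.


Step 1: [H+] = 10^(-pH)
Step 2: [H+] = 10^(-6.92)
Step 3: [H+] = 1.20e-07 mol/L

1.20e-07


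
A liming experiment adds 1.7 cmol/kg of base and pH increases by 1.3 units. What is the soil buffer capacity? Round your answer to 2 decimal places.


Step 1: BC = change in base / change in pH
Step 2: BC = 1.7 / 1.3
Step 3: BC = 1.31 cmol/(kg*pH unit)

1.31


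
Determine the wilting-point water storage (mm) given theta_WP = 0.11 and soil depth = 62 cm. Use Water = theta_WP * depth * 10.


Step 1: Water (mm) = theta_WP * depth * 10
Step 2: Water = 0.11 * 62 * 10
Step 3: Water = 68.2 mm

68.2


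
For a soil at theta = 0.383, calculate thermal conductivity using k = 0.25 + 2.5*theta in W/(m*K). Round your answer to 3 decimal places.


Step 1: k = 0.25 + 2.5 * theta
Step 2: k = 0.25 + 2.5 * 0.383
Step 3: k = 0.25 + 0.958
Step 4: k = 1.208 W/(m*K)

1.208


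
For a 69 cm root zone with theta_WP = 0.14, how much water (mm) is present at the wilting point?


Step 1: Water (mm) = theta_WP * depth * 10
Step 2: Water = 0.14 * 69 * 10
Step 3: Water = 96.6 mm

96.6


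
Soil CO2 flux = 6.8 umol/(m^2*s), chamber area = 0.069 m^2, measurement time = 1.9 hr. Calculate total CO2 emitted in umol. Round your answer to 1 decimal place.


Step 1: Convert time to seconds: 1.9 hr * 3600 = 6840.0 s
Step 2: Total = flux * area * time_s
Step 3: Total = 6.8 * 0.069 * 6840.0
Step 4: Total = 3209.3 umol

3209.3


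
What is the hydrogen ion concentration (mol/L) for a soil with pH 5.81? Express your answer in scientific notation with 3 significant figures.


Step 1: [H+] = 10^(-pH)
Step 2: [H+] = 10^(-5.81)
Step 3: [H+] = 1.55e-06 mol/L

1.55e-06


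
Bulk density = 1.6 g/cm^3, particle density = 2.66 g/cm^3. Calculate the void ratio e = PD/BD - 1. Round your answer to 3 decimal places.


Step 1: e = PD / BD - 1
Step 2: e = 2.66 / 1.6 - 1
Step 3: e = 1.6625 - 1
Step 4: e = 0.663

0.663


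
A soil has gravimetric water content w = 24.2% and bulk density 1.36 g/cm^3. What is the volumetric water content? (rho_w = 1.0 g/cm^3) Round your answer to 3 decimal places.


Step 1: theta = (w / 100) * BD / rho_w
Step 2: theta = (24.2 / 100) * 1.36 / 1.0
Step 3: theta = 0.242 * 1.36
Step 4: theta = 0.329

0.329


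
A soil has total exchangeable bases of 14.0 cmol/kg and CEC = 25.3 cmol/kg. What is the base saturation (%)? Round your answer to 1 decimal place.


Step 1: BS = 100 * (sum of bases) / CEC
Step 2: BS = 100 * 14.0 / 25.3
Step 3: BS = 55.3%

55.3


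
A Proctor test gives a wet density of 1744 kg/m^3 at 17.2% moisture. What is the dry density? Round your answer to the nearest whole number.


Step 1: Dry density = wet density / (1 + w/100)
Step 2: Dry density = 1744 / (1 + 17.2/100)
Step 3: Dry density = 1744 / 1.172
Step 4: Dry density = 1488 kg/m^3

1488


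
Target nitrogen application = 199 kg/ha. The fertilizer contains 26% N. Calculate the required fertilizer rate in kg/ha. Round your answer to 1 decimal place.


Step 1: Fertilizer rate = target N / (N content / 100)
Step 2: Rate = 199 / (26 / 100)
Step 3: Rate = 199 / 0.26
Step 4: Rate = 765.4 kg/ha

765.4


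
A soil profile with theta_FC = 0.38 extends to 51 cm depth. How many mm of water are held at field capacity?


Step 1: Water (mm) = theta_FC * depth (cm) * 10
Step 2: Water = 0.38 * 51 * 10
Step 3: Water = 193.8 mm

193.8


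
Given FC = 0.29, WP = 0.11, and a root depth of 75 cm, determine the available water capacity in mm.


Step 1: Available water = (FC - WP) * depth * 10
Step 2: AW = (0.29 - 0.11) * 75 * 10
Step 3: AW = 0.18 * 75 * 10
Step 4: AW = 135.0 mm

135.0


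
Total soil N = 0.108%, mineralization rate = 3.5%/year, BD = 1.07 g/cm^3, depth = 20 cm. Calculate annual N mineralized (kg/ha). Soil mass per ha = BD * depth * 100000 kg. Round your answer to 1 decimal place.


Step 1: Soil mass per ha = BD * depth * 100000 = 1.07 * 20 * 100000 = 2140000 kg
Step 2: Total N pool = soil mass * N%/100 = 2140000 * 0.108/100 = 2311.2 kg/ha
Step 3: N mineralized = N pool * rate%/100 = 2311.2 * 3.5/100 = 80.9 kg/ha/yr

80.9


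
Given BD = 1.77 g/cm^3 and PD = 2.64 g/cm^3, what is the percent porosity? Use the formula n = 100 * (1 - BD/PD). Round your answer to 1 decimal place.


Step 1: Formula: n = 100 * (1 - BD / PD)
Step 2: n = 100 * (1 - 1.77 / 2.64)
Step 3: n = 100 * (1 - 0.67045)
Step 4: n = 33.0%

33.0


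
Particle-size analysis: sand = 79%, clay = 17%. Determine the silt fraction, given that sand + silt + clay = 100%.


Step 1: sand + silt + clay = 100%
Step 2: silt = 100 - sand - clay
Step 3: silt = 100 - 79 - 17
Step 4: silt = 4%

4


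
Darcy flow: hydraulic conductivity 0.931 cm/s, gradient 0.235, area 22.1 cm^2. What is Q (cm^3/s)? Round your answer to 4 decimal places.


Step 1: Apply Darcy's law: Q = K * i * A
Step 2: Q = 0.931 * 0.235 * 22.1
Step 3: Q = 4.8351 cm^3/s

4.8351


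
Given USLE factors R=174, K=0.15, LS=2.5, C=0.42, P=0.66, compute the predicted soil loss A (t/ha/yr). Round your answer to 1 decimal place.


Step 1: A = R * K * LS * C * P
Step 2: R * K = 174 * 0.15 = 26.1
Step 3: (R*K) * LS = 26.1 * 2.5 = 65.25
Step 4: * C * P = 65.25 * 0.42 * 0.66 = 18.1
Step 5: A = 18.1 t/(ha*yr)

18.1


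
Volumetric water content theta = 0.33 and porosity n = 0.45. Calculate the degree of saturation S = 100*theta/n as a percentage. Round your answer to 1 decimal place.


Step 1: S = 100 * theta_v / n
Step 2: S = 100 * 0.33 / 0.45
Step 3: S = 73.3%

73.3


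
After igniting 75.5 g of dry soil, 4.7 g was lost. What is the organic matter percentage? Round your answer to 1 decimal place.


Step 1: OM% = 100 * LOI / sample mass
Step 2: OM = 100 * 4.7 / 75.5
Step 3: OM = 6.2%

6.2


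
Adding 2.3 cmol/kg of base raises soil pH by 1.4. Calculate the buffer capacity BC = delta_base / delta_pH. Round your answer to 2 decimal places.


Step 1: BC = change in base / change in pH
Step 2: BC = 2.3 / 1.4
Step 3: BC = 1.64 cmol/(kg*pH unit)

1.64


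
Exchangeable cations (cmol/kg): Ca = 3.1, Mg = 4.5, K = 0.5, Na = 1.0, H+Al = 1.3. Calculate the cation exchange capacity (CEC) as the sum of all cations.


Step 1: CEC = Ca + Mg + K + Na + (H+Al)
Step 2: CEC = 3.1 + 4.5 + 0.5 + 1.0 + 1.3
Step 3: CEC = 10.4 cmol/kg

10.4


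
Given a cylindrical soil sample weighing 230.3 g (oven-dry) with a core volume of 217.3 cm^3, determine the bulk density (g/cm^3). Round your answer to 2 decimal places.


Step 1: Identify the formula: BD = dry mass / volume
Step 2: Substitute values: BD = 230.3 / 217.3
Step 3: BD = 1.06 g/cm^3

1.06


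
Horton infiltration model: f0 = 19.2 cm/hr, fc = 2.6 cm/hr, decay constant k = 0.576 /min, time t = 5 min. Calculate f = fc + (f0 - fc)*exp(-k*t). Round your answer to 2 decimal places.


Step 1: f = fc + (f0 - fc) * exp(-k * t)
Step 2: exp(-0.576 * 5) = 0.056135
Step 3: f = 2.6 + (19.2 - 2.6) * 0.056135
Step 4: f = 2.6 + 16.6 * 0.056135
Step 5: f = 3.53 cm/hr

3.53


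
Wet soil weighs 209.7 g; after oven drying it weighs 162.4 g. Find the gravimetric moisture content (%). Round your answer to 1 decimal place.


Step 1: Water mass = wet - dry = 209.7 - 162.4 = 47.3 g
Step 2: w = 100 * water mass / dry mass
Step 3: w = 100 * 47.3 / 162.4 = 29.1%

29.1


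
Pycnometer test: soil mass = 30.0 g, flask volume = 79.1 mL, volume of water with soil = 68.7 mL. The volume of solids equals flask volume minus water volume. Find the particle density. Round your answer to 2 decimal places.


Step 1: Volume of solids = flask volume - water volume with soil
Step 2: V_solids = 79.1 - 68.7 = 10.4 mL
Step 3: Particle density = mass / V_solids = 30.0 / 10.4 = 2.88 g/cm^3

2.88


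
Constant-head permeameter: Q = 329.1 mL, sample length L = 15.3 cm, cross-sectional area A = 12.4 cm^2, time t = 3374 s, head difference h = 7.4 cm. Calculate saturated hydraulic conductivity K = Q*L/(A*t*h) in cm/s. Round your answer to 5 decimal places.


Step 1: K = Q * L / (A * t * h)
Step 2: Numerator = 329.1 * 15.3 = 5035.23
Step 3: Denominator = 12.4 * 3374 * 7.4 = 309598.24
Step 4: K = 5035.23 / 309598.24 = 0.01626 cm/s

0.01626


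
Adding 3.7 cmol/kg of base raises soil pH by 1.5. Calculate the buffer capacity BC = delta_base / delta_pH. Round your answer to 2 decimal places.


Step 1: BC = change in base / change in pH
Step 2: BC = 3.7 / 1.5
Step 3: BC = 2.47 cmol/(kg*pH unit)

2.47


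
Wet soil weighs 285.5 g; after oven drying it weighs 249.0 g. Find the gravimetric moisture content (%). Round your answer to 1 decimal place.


Step 1: Water mass = wet - dry = 285.5 - 249.0 = 36.5 g
Step 2: w = 100 * water mass / dry mass
Step 3: w = 100 * 36.5 / 249.0 = 14.7%

14.7


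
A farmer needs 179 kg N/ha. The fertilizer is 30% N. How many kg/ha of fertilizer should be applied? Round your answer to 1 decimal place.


Step 1: Fertilizer rate = target N / (N content / 100)
Step 2: Rate = 179 / (30 / 100)
Step 3: Rate = 179 / 0.3
Step 4: Rate = 596.7 kg/ha

596.7


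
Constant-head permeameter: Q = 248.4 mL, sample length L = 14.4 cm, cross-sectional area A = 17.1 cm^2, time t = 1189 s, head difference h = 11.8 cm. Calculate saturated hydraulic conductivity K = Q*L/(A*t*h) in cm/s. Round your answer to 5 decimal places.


Step 1: K = Q * L / (A * t * h)
Step 2: Numerator = 248.4 * 14.4 = 3576.96
Step 3: Denominator = 17.1 * 1189 * 11.8 = 239916.42
Step 4: K = 3576.96 / 239916.42 = 0.01491 cm/s

0.01491


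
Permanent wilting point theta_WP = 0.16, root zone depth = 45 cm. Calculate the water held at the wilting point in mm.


Step 1: Water (mm) = theta_WP * depth * 10
Step 2: Water = 0.16 * 45 * 10
Step 3: Water = 72.0 mm

72.0


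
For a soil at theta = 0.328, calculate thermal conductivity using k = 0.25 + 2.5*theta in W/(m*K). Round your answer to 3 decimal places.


Step 1: k = 0.25 + 2.5 * theta
Step 2: k = 0.25 + 2.5 * 0.328
Step 3: k = 0.25 + 0.82
Step 4: k = 1.07 W/(m*K)

1.07


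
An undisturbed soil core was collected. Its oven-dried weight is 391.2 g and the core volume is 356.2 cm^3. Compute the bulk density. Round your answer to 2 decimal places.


Step 1: Identify the formula: BD = dry mass / volume
Step 2: Substitute values: BD = 391.2 / 356.2
Step 3: BD = 1.1 g/cm^3

1.1


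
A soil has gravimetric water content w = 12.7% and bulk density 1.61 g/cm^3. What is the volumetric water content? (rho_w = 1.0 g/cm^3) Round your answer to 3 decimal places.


Step 1: theta = (w / 100) * BD / rho_w
Step 2: theta = (12.7 / 100) * 1.61 / 1.0
Step 3: theta = 0.127 * 1.61
Step 4: theta = 0.204

0.204


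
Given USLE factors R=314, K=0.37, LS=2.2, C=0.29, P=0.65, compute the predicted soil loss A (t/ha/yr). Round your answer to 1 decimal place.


Step 1: A = R * K * LS * C * P
Step 2: R * K = 314 * 0.37 = 116.18
Step 3: (R*K) * LS = 116.18 * 2.2 = 255.596
Step 4: * C * P = 255.596 * 0.29 * 0.65 = 48.2
Step 5: A = 48.2 t/(ha*yr)

48.2


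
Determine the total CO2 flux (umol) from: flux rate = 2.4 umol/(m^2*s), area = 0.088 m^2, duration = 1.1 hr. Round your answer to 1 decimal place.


Step 1: Convert time to seconds: 1.1 hr * 3600 = 3960.0 s
Step 2: Total = flux * area * time_s
Step 3: Total = 2.4 * 0.088 * 3960.0
Step 4: Total = 836.4 umol

836.4


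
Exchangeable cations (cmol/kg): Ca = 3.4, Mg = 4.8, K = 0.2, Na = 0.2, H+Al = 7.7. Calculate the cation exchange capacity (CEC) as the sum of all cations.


Step 1: CEC = Ca + Mg + K + Na + (H+Al)
Step 2: CEC = 3.4 + 4.8 + 0.2 + 0.2 + 7.7
Step 3: CEC = 16.3 cmol/kg

16.3


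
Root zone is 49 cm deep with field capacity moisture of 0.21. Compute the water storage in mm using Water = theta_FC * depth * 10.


Step 1: Water (mm) = theta_FC * depth (cm) * 10
Step 2: Water = 0.21 * 49 * 10
Step 3: Water = 102.9 mm

102.9


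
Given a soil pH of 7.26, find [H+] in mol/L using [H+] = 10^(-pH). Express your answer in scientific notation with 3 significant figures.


Step 1: [H+] = 10^(-pH)
Step 2: [H+] = 10^(-7.26)
Step 3: [H+] = 5.50e-08 mol/L

5.50e-08


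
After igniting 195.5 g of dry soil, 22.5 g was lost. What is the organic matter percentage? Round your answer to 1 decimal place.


Step 1: OM% = 100 * LOI / sample mass
Step 2: OM = 100 * 22.5 / 195.5
Step 3: OM = 11.5%

11.5


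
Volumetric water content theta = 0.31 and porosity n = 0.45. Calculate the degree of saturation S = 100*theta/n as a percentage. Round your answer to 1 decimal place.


Step 1: S = 100 * theta_v / n
Step 2: S = 100 * 0.31 / 0.45
Step 3: S = 68.9%

68.9


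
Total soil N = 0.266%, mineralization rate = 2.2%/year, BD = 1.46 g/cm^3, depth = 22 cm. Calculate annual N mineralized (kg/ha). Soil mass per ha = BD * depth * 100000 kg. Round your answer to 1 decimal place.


Step 1: Soil mass per ha = BD * depth * 100000 = 1.46 * 22 * 100000 = 3212000 kg
Step 2: Total N pool = soil mass * N%/100 = 3212000 * 0.266/100 = 8543.92 kg/ha
Step 3: N mineralized = N pool * rate%/100 = 8543.92 * 2.2/100 = 188.0 kg/ha/yr

188.0


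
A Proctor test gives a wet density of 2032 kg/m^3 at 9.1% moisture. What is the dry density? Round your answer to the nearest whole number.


Step 1: Dry density = wet density / (1 + w/100)
Step 2: Dry density = 2032 / (1 + 9.1/100)
Step 3: Dry density = 2032 / 1.091
Step 4: Dry density = 1863 kg/m^3

1863


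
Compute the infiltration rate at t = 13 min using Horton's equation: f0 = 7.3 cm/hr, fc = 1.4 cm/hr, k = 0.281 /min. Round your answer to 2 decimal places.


Step 1: f = fc + (f0 - fc) * exp(-k * t)
Step 2: exp(-0.281 * 13) = 0.025913
Step 3: f = 1.4 + (7.3 - 1.4) * 0.025913
Step 4: f = 1.4 + 5.9 * 0.025913
Step 5: f = 1.55 cm/hr

1.55


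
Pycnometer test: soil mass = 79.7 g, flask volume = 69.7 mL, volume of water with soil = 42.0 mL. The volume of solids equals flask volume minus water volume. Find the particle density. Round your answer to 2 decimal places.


Step 1: Volume of solids = flask volume - water volume with soil
Step 2: V_solids = 69.7 - 42.0 = 27.7 mL
Step 3: Particle density = mass / V_solids = 79.7 / 27.7 = 2.88 g/cm^3

2.88


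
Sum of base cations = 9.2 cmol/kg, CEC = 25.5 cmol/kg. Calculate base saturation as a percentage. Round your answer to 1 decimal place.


Step 1: BS = 100 * (sum of bases) / CEC
Step 2: BS = 100 * 9.2 / 25.5
Step 3: BS = 36.1%

36.1


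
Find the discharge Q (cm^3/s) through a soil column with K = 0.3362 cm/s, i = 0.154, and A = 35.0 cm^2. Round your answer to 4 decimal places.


Step 1: Apply Darcy's law: Q = K * i * A
Step 2: Q = 0.3362 * 0.154 * 35.0
Step 3: Q = 1.8121 cm^3/s

1.8121


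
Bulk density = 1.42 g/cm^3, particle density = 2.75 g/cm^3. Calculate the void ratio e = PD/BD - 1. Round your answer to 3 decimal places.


Step 1: e = PD / BD - 1
Step 2: e = 2.75 / 1.42 - 1
Step 3: e = 1.93662 - 1
Step 4: e = 0.937

0.937


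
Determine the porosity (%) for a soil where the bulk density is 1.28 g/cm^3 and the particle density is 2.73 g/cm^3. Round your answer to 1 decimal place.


Step 1: Formula: n = 100 * (1 - BD / PD)
Step 2: n = 100 * (1 - 1.28 / 2.73)
Step 3: n = 100 * (1 - 0.46886)
Step 4: n = 53.1%

53.1


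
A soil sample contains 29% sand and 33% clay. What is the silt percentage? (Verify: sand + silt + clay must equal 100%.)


Step 1: sand + silt + clay = 100%
Step 2: silt = 100 - sand - clay
Step 3: silt = 100 - 29 - 33
Step 4: silt = 38%

38


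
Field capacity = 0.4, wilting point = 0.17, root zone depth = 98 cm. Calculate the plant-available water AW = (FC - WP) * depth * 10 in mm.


Step 1: Available water = (FC - WP) * depth * 10
Step 2: AW = (0.4 - 0.17) * 98 * 10
Step 3: AW = 0.23 * 98 * 10
Step 4: AW = 225.4 mm

225.4


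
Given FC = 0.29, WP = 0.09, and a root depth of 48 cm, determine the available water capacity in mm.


Step 1: Available water = (FC - WP) * depth * 10
Step 2: AW = (0.29 - 0.09) * 48 * 10
Step 3: AW = 0.2 * 48 * 10
Step 4: AW = 96.0 mm

96.0


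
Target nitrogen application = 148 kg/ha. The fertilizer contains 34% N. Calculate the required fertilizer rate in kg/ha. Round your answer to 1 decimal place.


Step 1: Fertilizer rate = target N / (N content / 100)
Step 2: Rate = 148 / (34 / 100)
Step 3: Rate = 148 / 0.34
Step 4: Rate = 435.3 kg/ha

435.3


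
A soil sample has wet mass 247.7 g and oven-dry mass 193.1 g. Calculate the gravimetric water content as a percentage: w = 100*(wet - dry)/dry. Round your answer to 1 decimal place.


Step 1: Water mass = wet - dry = 247.7 - 193.1 = 54.6 g
Step 2: w = 100 * water mass / dry mass
Step 3: w = 100 * 54.6 / 193.1 = 28.3%

28.3


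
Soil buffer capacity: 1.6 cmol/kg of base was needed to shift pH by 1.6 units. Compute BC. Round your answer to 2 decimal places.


Step 1: BC = change in base / change in pH
Step 2: BC = 1.6 / 1.6
Step 3: BC = 1.0 cmol/(kg*pH unit)

1.0


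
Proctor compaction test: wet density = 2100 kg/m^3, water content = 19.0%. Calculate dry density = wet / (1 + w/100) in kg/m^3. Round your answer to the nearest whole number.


Step 1: Dry density = wet density / (1 + w/100)
Step 2: Dry density = 2100 / (1 + 19.0/100)
Step 3: Dry density = 2100 / 1.19
Step 4: Dry density = 1765 kg/m^3

1765


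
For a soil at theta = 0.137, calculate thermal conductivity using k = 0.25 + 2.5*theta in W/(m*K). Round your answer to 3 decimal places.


Step 1: k = 0.25 + 2.5 * theta
Step 2: k = 0.25 + 2.5 * 0.137
Step 3: k = 0.25 + 0.343
Step 4: k = 0.593 W/(m*K)

0.593


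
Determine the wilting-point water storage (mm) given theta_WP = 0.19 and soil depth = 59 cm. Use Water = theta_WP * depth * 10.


Step 1: Water (mm) = theta_WP * depth * 10
Step 2: Water = 0.19 * 59 * 10
Step 3: Water = 112.1 mm

112.1


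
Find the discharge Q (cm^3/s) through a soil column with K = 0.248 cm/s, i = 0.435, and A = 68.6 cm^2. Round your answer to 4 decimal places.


Step 1: Apply Darcy's law: Q = K * i * A
Step 2: Q = 0.248 * 0.435 * 68.6
Step 3: Q = 7.4006 cm^3/s

7.4006


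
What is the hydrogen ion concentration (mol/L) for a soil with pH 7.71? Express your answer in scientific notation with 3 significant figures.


Step 1: [H+] = 10^(-pH)
Step 2: [H+] = 10^(-7.71)
Step 3: [H+] = 1.95e-08 mol/L

1.95e-08


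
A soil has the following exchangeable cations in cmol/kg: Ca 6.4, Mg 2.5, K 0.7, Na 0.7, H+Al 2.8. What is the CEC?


Step 1: CEC = Ca + Mg + K + Na + (H+Al)
Step 2: CEC = 6.4 + 2.5 + 0.7 + 0.7 + 2.8
Step 3: CEC = 13.1 cmol/kg

13.1


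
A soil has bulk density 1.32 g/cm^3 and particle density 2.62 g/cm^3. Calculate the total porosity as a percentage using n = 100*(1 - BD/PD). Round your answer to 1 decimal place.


Step 1: Formula: n = 100 * (1 - BD / PD)
Step 2: n = 100 * (1 - 1.32 / 2.62)
Step 3: n = 100 * (1 - 0.50382)
Step 4: n = 49.6%

49.6


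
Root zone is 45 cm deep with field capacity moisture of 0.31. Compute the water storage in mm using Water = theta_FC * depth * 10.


Step 1: Water (mm) = theta_FC * depth (cm) * 10
Step 2: Water = 0.31 * 45 * 10
Step 3: Water = 139.5 mm

139.5


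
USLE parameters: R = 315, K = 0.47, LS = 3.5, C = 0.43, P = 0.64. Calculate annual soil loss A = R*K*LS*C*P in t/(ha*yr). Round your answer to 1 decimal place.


Step 1: A = R * K * LS * C * P
Step 2: R * K = 315 * 0.47 = 148.05
Step 3: (R*K) * LS = 148.05 * 3.5 = 518.175
Step 4: * C * P = 518.175 * 0.43 * 0.64 = 142.6
Step 5: A = 142.6 t/(ha*yr)

142.6


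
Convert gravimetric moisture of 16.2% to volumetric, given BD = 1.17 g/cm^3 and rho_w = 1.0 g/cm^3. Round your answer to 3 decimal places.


Step 1: theta = (w / 100) * BD / rho_w
Step 2: theta = (16.2 / 100) * 1.17 / 1.0
Step 3: theta = 0.162 * 1.17
Step 4: theta = 0.19

0.19


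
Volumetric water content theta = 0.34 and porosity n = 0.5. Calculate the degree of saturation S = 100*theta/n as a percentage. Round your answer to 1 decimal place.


Step 1: S = 100 * theta_v / n
Step 2: S = 100 * 0.34 / 0.5
Step 3: S = 68.0%

68.0


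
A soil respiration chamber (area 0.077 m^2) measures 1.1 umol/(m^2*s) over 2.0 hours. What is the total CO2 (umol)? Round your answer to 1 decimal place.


Step 1: Convert time to seconds: 2.0 hr * 3600 = 7200.0 s
Step 2: Total = flux * area * time_s
Step 3: Total = 1.1 * 0.077 * 7200.0
Step 4: Total = 609.8 umol

609.8


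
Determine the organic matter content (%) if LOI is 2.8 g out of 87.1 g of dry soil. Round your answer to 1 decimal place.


Step 1: OM% = 100 * LOI / sample mass
Step 2: OM = 100 * 2.8 / 87.1
Step 3: OM = 3.2%

3.2


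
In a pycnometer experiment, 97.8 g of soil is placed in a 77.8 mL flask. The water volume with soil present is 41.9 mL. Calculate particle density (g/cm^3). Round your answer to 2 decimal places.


Step 1: Volume of solids = flask volume - water volume with soil
Step 2: V_solids = 77.8 - 41.9 = 35.9 mL
Step 3: Particle density = mass / V_solids = 97.8 / 35.9 = 2.72 g/cm^3

2.72


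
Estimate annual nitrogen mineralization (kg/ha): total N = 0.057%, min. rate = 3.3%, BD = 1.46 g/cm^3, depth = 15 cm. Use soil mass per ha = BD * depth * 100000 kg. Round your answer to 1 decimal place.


Step 1: Soil mass per ha = BD * depth * 100000 = 1.46 * 15 * 100000 = 2190000 kg
Step 2: Total N pool = soil mass * N%/100 = 2190000 * 0.057/100 = 1248.3 kg/ha
Step 3: N mineralized = N pool * rate%/100 = 1248.3 * 3.3/100 = 41.2 kg/ha/yr

41.2


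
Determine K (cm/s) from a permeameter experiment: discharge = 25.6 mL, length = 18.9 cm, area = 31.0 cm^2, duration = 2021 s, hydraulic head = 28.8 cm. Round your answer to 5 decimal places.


Step 1: K = Q * L / (A * t * h)
Step 2: Numerator = 25.6 * 18.9 = 483.84
Step 3: Denominator = 31.0 * 2021 * 28.8 = 1804348.8
Step 4: K = 483.84 / 1804348.8 = 0.00027 cm/s

0.00027


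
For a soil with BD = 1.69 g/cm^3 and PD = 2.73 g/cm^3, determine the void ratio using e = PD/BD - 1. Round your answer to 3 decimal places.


Step 1: e = PD / BD - 1
Step 2: e = 2.73 / 1.69 - 1
Step 3: e = 1.61538 - 1
Step 4: e = 0.615

0.615


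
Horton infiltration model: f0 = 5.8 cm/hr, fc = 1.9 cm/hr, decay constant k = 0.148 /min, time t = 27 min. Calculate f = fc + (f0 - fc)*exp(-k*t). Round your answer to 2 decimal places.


Step 1: f = fc + (f0 - fc) * exp(-k * t)
Step 2: exp(-0.148 * 27) = 0.018389
Step 3: f = 1.9 + (5.8 - 1.9) * 0.018389
Step 4: f = 1.9 + 3.9 * 0.018389
Step 5: f = 1.97 cm/hr

1.97


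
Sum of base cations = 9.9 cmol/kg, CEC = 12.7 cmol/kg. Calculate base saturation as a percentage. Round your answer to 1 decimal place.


Step 1: BS = 100 * (sum of bases) / CEC
Step 2: BS = 100 * 9.9 / 12.7
Step 3: BS = 78.0%

78.0


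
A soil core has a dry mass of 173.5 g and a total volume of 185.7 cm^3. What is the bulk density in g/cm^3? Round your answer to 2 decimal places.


Step 1: Identify the formula: BD = dry mass / volume
Step 2: Substitute values: BD = 173.5 / 185.7
Step 3: BD = 0.93 g/cm^3

0.93


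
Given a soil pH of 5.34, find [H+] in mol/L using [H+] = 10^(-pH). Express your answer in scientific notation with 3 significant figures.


Step 1: [H+] = 10^(-pH)
Step 2: [H+] = 10^(-5.34)
Step 3: [H+] = 4.57e-06 mol/L

4.57e-06


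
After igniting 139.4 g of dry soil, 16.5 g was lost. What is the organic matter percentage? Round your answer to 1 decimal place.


Step 1: OM% = 100 * LOI / sample mass
Step 2: OM = 100 * 16.5 / 139.4
Step 3: OM = 11.8%

11.8
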